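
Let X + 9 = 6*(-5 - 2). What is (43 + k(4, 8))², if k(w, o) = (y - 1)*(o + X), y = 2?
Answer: 0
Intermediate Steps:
X = -51 (X = -9 + 6*(-5 - 2) = -9 + 6*(-7) = -9 - 42 = -51)
k(w, o) = -51 + o (k(w, o) = (2 - 1)*(o - 51) = 1*(-51 + o) = -51 + o)
(43 + k(4, 8))² = (43 + (-51 + 8))² = (43 - 43)² = 0² = 0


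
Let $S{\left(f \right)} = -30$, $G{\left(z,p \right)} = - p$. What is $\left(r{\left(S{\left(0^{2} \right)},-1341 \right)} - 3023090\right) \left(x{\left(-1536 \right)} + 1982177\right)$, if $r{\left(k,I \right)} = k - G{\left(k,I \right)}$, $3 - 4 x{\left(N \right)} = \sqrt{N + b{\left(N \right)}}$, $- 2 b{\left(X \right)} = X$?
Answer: $- \frac{23980077199771}{4} + 12097844 i \sqrt{3} \approx -5.995 \cdot 10^{12} + 2.0954 \cdot 10^{7} i$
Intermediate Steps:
$b{\left(X \right)} = - \frac{X}{2}$
$x{\left(N \right)} = \frac{3}{4} - \frac{\sqrt{2} \sqrt{N}}{8}$ ($x{\left(N \right)} = \frac{3}{4} - \frac{\sqrt{N - \frac{N}{2}}}{4} = \frac{3}{4} - \frac{\sqrt{\frac{N}{2}}}{4} = \frac{3}{4} - \frac{\frac{1}{2} \sqrt{2} \sqrt{N}}{4} = \frac{3}{4} - \frac{\sqrt{2} \sqrt{N}}{8}$)
$r{\left(k,I \right)} = I + k$ ($r{\left(k,I \right)} = k - - I = k + I = I + k$)
$\left(r{\left(S{\left(0^{2} \right)},-1341 \right)} - 3023090\right) \left(x{\left(-1536 \right)} + 1982177\right) = \left(\left(-1341 - 30\right) - 3023090\right) \left(\left(\frac{3}{4} - \frac{\sqrt{2} \sqrt{-1536}}{8}\right) + 1982177\right) = \left(-1371 - 3023090\right) \left(\left(\frac{3}{4} - \frac{\sqrt{2} \cdot 16 i \sqrt{6}}{8}\right) + 1982177\right) = - 3024461 \left(\left(\frac{3}{4} - 4 i \sqrt{3}\right) + 1982177\right) = - 3024461 \left(\frac{7928711}{4} - 4 i \sqrt{3}\right) = - \frac{23980077199771}{4} + 12097844 i \sqrt{3}$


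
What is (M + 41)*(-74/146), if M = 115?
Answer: -5772/73 ≈ -79.068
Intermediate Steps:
(M + 41)*(-74/146) = (115 + 41)*(-74/146) = 156*(-74*1/146) = 156*(-37/73) = -5772/73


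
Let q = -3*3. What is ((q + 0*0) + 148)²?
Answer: 19321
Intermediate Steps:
q = -9
((q + 0*0) + 148)² = ((-9 + 0*0) + 148)² = ((-9 + 0) + 148)² = (-9 + 148)² = 139² = 19321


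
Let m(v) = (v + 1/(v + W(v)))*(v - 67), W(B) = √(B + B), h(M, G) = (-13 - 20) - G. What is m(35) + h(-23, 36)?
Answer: -39269/33 + 32*√70/1155 ≈ -1189.7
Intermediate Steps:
h(M, G) = -33 - G
W(B) = √2*√B (W(B) = √(2*B) = √2*√B)
m(v) = (-67 + v)*(v + 1/(v + √2*√v)) (m(v) = (v + 1/(v + √2*√v))*(v - 67) = (v + 1/(v + √2*√v))*(-67 + v) = (-67 + v)*(v + 1/(v + √2*√v)))
m(35) + h(-23, 36) = (-67 + 35 + 35³ - 67*35² + √2*35^(5/2) - 67*√2*35^(3/2))/(35 + √2*√35) + (-33 - 1*36) = (-67 + 35 + 42875 - 67*1225 + √2*(1225*√35) - 67*√2*35*√35)/(35 + √70) + (-33 - 36) = (-67 + 35 + 42875 - 82075 + 1225*√70 - 2345*√70)/(35 + √70) - 69 = (-39232 - 1120*√70)/(35 + √70) - 69 = -69 + (-39232 - 1120*√70)/(35 + √70)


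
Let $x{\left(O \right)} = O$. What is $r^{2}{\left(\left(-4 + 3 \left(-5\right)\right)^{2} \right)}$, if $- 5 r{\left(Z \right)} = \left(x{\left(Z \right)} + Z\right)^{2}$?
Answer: $\frac{271737008656}{25} \approx 1.0869 \cdot 10^{10}$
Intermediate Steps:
$r{\left(Z \right)} = - \frac{4 Z^{2}}{5}$ ($r{\left(Z \right)} = - \frac{\left(Z + Z\right)^{2}}{5} = - \frac{\left(2 Z\right)^{2}}{5} = - \frac{4 Z^{2}}{5}$)
$r^{2}{\left(\left(-4 + 3 \left(-5\right)\right)^{2} \right)} = \left(- \frac{4 \left(\left(-4 + 3 \left(-5\right)\right)^{2}\right)^{2}}{5}\right)^{2} = \left(- \frac{4 \left(\left(-4 - 15\right)^{2}\right)^{2}}{5}\right)^{2} = \left(- \frac{4 \left(\left(-19\right)^{2}\right)^{2}}{5}\right)^{2} = \left(- \frac{4 \cdot 361^{2}}{5}\right)^{2} = \left(\left(- \frac{4}{5}\right) 130321\right)^{2} = \left(- \frac{521284}{5}\right)^{2} = \frac{271737008656}{25}$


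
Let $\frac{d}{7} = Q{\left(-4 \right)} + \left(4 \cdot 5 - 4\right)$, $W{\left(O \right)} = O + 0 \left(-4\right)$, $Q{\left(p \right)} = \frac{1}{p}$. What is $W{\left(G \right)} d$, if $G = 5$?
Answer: $\frac{2205}{4} \approx 551.25$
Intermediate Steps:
$W{\left(O \right)} = O$ ($W{\left(O \right)} = O + 0 = O$)
$d = \frac{441}{4}$ ($d = 7 \left(\frac{1}{-4} + \left(4 \cdot 5 - 4\right)\right) = 7 \left(- \frac{1}{4} + \left(20 - 4\right)\right) = 7 \left(- \frac{1}{4} + 16\right) = 7 \cdot \frac{63}{4} = \frac{441}{4} \approx 110.25$)
$W{\left(G \right)} d = 5 \cdot \frac{441}{4} = \frac{2205}{4}$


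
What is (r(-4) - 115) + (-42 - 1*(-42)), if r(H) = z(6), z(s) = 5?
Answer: -110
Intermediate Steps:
r(H) = 5
(r(-4) - 115) + (-42 - 1*(-42)) = (5 - 115) + (-42 - 1*(-42)) = -110 + (-42 + 42) = -110 + 0 = -110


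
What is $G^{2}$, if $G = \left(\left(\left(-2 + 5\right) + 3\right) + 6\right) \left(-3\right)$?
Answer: $1296$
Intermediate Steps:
$G = -36$ ($G = \left(\left(3 + 3\right) + 6\right) \left(-3\right) = \left(6 + 6\right) \left(-3\right) = 12 \left(-3\right) = -36$)
$G^{2} = \left(-36\right)^{2} = 1296$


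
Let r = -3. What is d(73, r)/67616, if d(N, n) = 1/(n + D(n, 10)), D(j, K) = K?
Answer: 1/473312 ≈ 2.1128e-6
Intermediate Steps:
d(N, n) = 1/(10 + n) (d(N, n) = 1/(n + 10) = 1/(10 + n))
d(73, r)/67616 = 1/((10 - 3)*67616) = (1/67616)/7 = (1/7)*(1/67616) = 1/473312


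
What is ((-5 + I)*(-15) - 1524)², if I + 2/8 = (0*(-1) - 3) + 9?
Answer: 37711881/16 ≈ 2.3570e+6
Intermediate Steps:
I = 23/4 (I = -¼ + ((0*(-1) - 3) + 9) = -¼ + ((0 - 3) + 9) = -¼ + (-3 + 9) = -¼ + 6 = 23/4 ≈ 5.7500)
((-5 + I)*(-15) - 1524)² = ((-5 + 23/4)*(-15) - 1524)² = ((¾)*(-15) - 1524)² = (-45/4 - 1524)² = (-6141/4)² = 37711881/16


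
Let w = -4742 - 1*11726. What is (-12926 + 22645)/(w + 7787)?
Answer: -9719/8681 ≈ -1.1196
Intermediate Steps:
w = -16468 (w = -4742 - 11726 = -16468)
(-12926 + 22645)/(w + 7787) = (-12926 + 22645)/(-16468 + 7787) = 9719/(-8681) = 9719*(-1/8681) = -9719/8681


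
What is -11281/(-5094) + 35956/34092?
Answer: 15770881/4824018 ≈ 3.2692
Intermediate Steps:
-11281/(-5094) + 35956/34092 = -11281*(-1/5094) + 35956*(1/34092) = 11281/5094 + 8989/8523 = 15770881/4824018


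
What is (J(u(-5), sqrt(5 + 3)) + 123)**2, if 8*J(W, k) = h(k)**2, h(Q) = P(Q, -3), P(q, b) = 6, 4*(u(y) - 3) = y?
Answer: 65025/4 ≈ 16256.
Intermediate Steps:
u(y) = 3 + y/4
h(Q) = 6
J(W, k) = 9/2 (J(W, k) = (1/8)*6**2 = (1/8)*36 = 9/2)
(J(u(-5), sqrt(5 + 3)) + 123)**2 = (9/2 + 123)**2 = (255/2)**2 = 65025/4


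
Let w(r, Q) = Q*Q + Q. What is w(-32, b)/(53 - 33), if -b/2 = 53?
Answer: 1113/2 ≈ 556.50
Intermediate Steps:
b = -106 (b = -2*53 = -106)
w(r, Q) = Q + Q² (w(r, Q) = Q² + Q = Q + Q²)
w(-32, b)/(53 - 33) = (-106*(1 - 106))/(53 - 33) = (-106*(-105))/20 = (1/20)*11130 = 1113/2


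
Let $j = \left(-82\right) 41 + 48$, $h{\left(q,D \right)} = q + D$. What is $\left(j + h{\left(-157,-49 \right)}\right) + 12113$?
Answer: $8593$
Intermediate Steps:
$h{\left(q,D \right)} = D + q$
$j = -3314$ ($j = -3362 + 48 = -3314$)
$\left(j + h{\left(-157,-49 \right)}\right) + 12113 = \left(-3314 - 206\right) + 12113 = -3520 + 12113 = 8593$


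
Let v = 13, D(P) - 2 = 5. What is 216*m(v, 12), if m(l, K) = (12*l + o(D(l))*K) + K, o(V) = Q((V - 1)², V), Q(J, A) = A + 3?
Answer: 62208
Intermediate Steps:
D(P) = 7 (D(P) = 2 + 5 = 7)
Q(J, A) = 3 + A
o(V) = 3 + V
m(l, K) = 11*K + 12*l (m(l, K) = (12*l + (3 + 7)*K) + K = (12*l + 10*K) + K = (10*K + 12*l) + K = 11*K + 12*l)
216*m(v, 12) = 216*(11*12 + 12*13) = 216*(132 + 156) = 216*288 = 62208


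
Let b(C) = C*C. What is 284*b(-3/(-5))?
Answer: 2556/25 ≈ 102.24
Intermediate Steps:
b(C) = C²
284*b(-3/(-5)) = 284*(-3/(-5))² = 284*(-3*(-⅕))² = 284*(⅗)² = 284*(9/25) = 2556/25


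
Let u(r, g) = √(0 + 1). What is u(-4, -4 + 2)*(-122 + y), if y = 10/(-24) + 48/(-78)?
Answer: -19193/156 ≈ -123.03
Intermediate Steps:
u(r, g) = 1 (u(r, g) = √1 = 1)
y = -161/156 (y = 10*(-1/24) + 48*(-1/78) = -5/12 - 8/13 = -161/156 ≈ -1.0321)
u(-4, -4 + 2)*(-122 + y) = 1*(-122 - 161/156) = 1*(-19193/156) = -19193/156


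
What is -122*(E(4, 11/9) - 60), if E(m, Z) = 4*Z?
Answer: 60512/9 ≈ 6723.6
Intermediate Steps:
-122*(E(4, 11/9) - 60) = -122*(4*(11/9) - 60) = -122*(44/9 - 60) = -122*(-496/9) = 60512/9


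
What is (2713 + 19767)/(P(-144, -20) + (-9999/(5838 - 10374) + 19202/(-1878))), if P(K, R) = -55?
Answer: -709252992/1988317 ≈ -356.71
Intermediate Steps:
(2713 + 19767)/(P(-144, -20) + (-9999/(5838 - 10374) + 19202/(-1878))) = (2713 + 19767)/(-55 + (-9999/(5838 - 10374) + 19202/(-1878))) = 22480/(-55 + (-9999/(-4536) + 19202*(-1/1878))) = 22480/(-55 + (-9999*(-1/4536) - 9601/939)) = 22480/(-55 + (1111/504 - 9601/939)) = 22480/(-55 - 1265225/157752) = 22480/(-9941585/157752) = 22480*(-157752/9941585) = -709252992/1988317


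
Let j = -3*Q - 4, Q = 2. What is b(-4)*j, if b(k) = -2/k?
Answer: -5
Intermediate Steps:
j = -10 (j = -3*2 - 4 = -6 - 4 = -10)
b(-4)*j = -2/(-4)*(-10) = -2*(-1/4)*(-10) = (1/2)*(-10) = -5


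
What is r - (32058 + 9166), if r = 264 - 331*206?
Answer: -109146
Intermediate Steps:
r = -67922 (r = 264 - 68186 = -67922)
r - (32058 + 9166) = -67922 - (32058 + 9166) = -67922 - 1*41224 = -67922 - 41224 = -109146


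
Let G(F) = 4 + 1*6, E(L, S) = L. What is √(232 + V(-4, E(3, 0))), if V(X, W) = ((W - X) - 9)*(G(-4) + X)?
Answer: 2*√55 ≈ 14.832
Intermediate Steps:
G(F) = 10 (G(F) = 4 + 6 = 10)
V(X, W) = (10 + X)*(-9 + W - X) (V(X, W) = ((W - X) - 9)*(10 + X) = (-9 + W - X)*(10 + X) = (10 + X)*(-9 + W - X))
√(232 + V(-4, E(3, 0))) = √(232 + (-90 - 1*(-4)² - 19*(-4) + 10*3 + 3*(-4))) = √(232 + (-90 - 1*16 + 76 + 30 - 12)) = √(232 + (-90 - 16 + 76 + 30 - 12)) = √(232 - 12) = √220 = 2*√55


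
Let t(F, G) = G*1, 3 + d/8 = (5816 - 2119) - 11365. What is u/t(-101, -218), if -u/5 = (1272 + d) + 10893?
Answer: -246015/218 ≈ -1128.5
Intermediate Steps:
d = -61368 (d = -24 + 8*((5816 - 2119) - 11365) = -24 + 8*(3697 - 11365) = -24 + 8*(-7668) = -24 - 61344 = -61368)
u = 246015 (u = -5*((1272 - 61368) + 10893) = -5*(-60096 + 10893) = -5*(-49203) = 246015)
t(F, G) = G
u/t(-101, -218) = 246015/(-218) = 246015*(-1/218) = -246015/218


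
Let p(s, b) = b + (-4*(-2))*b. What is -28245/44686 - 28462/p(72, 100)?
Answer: -162159179/5027175 ≈ -32.257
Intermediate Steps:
p(s, b) = 9*b (p(s, b) = b + 8*b = 9*b)
-28245/44686 - 28462/p(72, 100) = -28245/44686 - 28462/(9*100) = -28245*1/44686 - 28462/900 = -28245/44686 - 28462*1/900 = -28245/44686 - 14231/450 = -162159179/5027175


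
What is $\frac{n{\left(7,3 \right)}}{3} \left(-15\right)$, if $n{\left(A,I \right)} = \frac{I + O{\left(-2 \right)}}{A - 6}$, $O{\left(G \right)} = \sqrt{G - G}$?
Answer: $-15$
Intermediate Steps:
$O{\left(G \right)} = 0$ ($O{\left(G \right)} = \sqrt{0} = 0$)
$n{\left(A,I \right)} = \frac{I}{-6 + A}$ ($n{\left(A,I \right)} = \frac{I + 0}{A - 6} = \frac{I}{-6 + A}$)
$\frac{n{\left(7,3 \right)}}{3} \left(-15\right) = \frac{3 \frac{1}{-6 + 7}}{3} \left(-15\right) = \frac{3}{1} \cdot \frac{1}{3} \left(-15\right) = 3 \cdot 1 \cdot \frac{1}{3} \left(-15\right) = 3 \cdot \frac{1}{3} \left(-15\right) = 1 \left(-15\right) = -15$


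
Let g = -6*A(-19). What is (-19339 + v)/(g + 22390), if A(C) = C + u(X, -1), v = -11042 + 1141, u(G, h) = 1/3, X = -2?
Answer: -14620/11251 ≈ -1.2994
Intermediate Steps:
u(G, h) = 1/3
v = -9901
A(C) = 1/3 + C (A(C) = C + 1/3 = 1/3 + C)
g = 112 (g = -6*(1/3 - 19) = -6*(-56/3) = 112)
(-19339 + v)/(g + 22390) = (-19339 - 9901)/(112 + 22390) = -29240/22502 = -29240*1/22502 = -14620/11251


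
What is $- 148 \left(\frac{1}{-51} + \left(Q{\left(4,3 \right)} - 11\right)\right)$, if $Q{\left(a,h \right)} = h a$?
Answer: $- \frac{7400}{51} \approx -145.1$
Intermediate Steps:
$Q{\left(a,h \right)} = a h$
$- 148 \left(\frac{1}{-51} + \left(Q{\left(4,3 \right)} - 11\right)\right) = - 148 \left(\frac{1}{-51} + \left(4 \cdot 3 - 11\right)\right) = - 148 \left(- \frac{1}{51} + \left(12 - 11\right)\right) = - 148 \left(- \frac{1}{51} + 1\right) = \left(-148\right) \frac{50}{51} = - \frac{7400}{51}$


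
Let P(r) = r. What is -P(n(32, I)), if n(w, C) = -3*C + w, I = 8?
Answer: -8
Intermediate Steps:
n(w, C) = w - 3*C
-P(n(32, I)) = -(32 - 3*8) = -(32 - 24) = -1*8 = -8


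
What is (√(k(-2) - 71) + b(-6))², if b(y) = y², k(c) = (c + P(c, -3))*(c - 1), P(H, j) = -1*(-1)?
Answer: 1228 + 144*I*√17 ≈ 1228.0 + 593.73*I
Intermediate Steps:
P(H, j) = 1
k(c) = (1 + c)*(-1 + c) (k(c) = (c + 1)*(c - 1) = (1 + c)*(-1 + c))
(√(k(-2) - 71) + b(-6))² = (√((-1 + (-2)²) - 71) + (-6)²)² = (√((-1 + 4) - 71) + 36)² = (√(3 - 71) + 36)² = (√(-68) + 36)² = (2*I*√17 + 36)² = (36 + 2*I*√17)²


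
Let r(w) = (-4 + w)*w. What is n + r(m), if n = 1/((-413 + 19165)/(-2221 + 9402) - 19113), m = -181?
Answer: 4595203500804/137231701 ≈ 33485.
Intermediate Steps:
r(w) = w*(-4 + w)
n = -7181/137231701 (n = 1/(18752/7181 - 19113) = 1/(-137231701/7181) = -7181/137231701 ≈ -5.2328e-5)
n + r(m) = -7181/137231701 - 181*(-4 - 181) = -7181/137231701 - 181*(-185) = -7181/137231701 + 33485 = 4595203500804/137231701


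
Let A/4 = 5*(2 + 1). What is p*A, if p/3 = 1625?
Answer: 292500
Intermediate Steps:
A = 60 (A = 4*(5*(2 + 1)) = 4*(5*3) = 4*15 = 60)
p = 4875 (p = 3*1625 = 4875)
p*A = 4875*60 = 292500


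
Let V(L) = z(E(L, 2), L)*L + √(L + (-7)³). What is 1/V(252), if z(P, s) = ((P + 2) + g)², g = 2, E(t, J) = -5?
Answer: 36/9085 - I*√91/63595 ≈ 0.0039626 - 0.00015*I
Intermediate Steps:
z(P, s) = (4 + P)² (z(P, s) = ((P + 2) + 2)² = ((2 + P) + 2)² = (4 + P)²)
V(L) = L + √(-343 + L) (V(L) = (4 - 5)²*L + √(L + (-7)³) = (-1)²*L + √(L - 343) = 1*L + √(-343 + L) = L + √(-343 + L))
1/V(252) = 1/(252 + √(-343 + 252)) = 1/(252 + √(-91)) = 1/(252 + I*√91)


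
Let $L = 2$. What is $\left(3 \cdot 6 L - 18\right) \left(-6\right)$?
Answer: $-108$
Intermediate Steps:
$\left(3 \cdot 6 L - 18\right) \left(-6\right) = \left(3 \cdot 6 \cdot 2 - 18\right) \left(-6\right) = \left(18 \cdot 2 - 18\right) \left(-6\right) = \left(36 - 18\right) \left(-6\right) = 18 \left(-6\right) = -108$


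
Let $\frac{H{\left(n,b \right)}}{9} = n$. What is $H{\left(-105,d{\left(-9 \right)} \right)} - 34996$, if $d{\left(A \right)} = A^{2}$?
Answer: $-35941$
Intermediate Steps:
$H{\left(n,b \right)} = 9 n$
$H{\left(-105,d{\left(-9 \right)} \right)} - 34996 = 9 \left(-105\right) - 34996 = -945 - 34996 = -35941$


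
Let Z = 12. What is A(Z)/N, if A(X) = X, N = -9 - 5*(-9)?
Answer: 1/3 ≈ 0.33333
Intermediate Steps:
N = 36 (N = -9 + 45 = 36)
A(Z)/N = 12/36 = 12*(1/36) = 1/3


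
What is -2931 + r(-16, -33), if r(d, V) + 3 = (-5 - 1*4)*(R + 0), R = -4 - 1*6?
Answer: -2844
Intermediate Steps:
R = -10 (R = -4 - 6 = -10)
r(d, V) = 87 (r(d, V) = -3 + (-5 - 1*4)*(-10 + 0) = -3 + (-5 - 4)*(-10) = -3 - 9*(-10) = -3 + 90 = 87)
-2931 + r(-16, -33) = -2931 + 87 = -2844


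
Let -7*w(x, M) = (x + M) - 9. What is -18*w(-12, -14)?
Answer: -90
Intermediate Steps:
w(x, M) = 9/7 - M/7 - x/7 (w(x, M) = -((x + M) - 9)/7 = -((M + x) - 9)/7 = -(-9 + M + x)/7 = 9/7 - M/7 - x/7)
-18*w(-12, -14) = -18*(9/7 - ⅐*(-14) - ⅐*(-12)) = -18*(9/7 + 2 + 12/7) = -18*5 = -90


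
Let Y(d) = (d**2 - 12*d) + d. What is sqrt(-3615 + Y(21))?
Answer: I*sqrt(3405) ≈ 58.352*I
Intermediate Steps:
Y(d) = d**2 - 11*d
sqrt(-3615 + Y(21)) = sqrt(-3615 + 21*(-11 + 21)) = sqrt(-3615 + 21*10) = sqrt(-3615 + 210) = sqrt(-3405) = I*sqrt(3405)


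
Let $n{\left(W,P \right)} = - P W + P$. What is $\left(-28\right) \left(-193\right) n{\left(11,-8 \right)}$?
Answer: $432320$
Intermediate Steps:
$n{\left(W,P \right)} = P - P W$ ($n{\left(W,P \right)} = - P W + P = P - P W$)
$\left(-28\right) \left(-193\right) n{\left(11,-8 \right)} = \left(-28\right) \left(-193\right) \left(- 8 \left(1 - 11\right)\right) = 5404 \left(- 8 \left(1 - 11\right)\right) = 5404 \left(\left(-8\right) \left(-10\right)\right) = 5404 \cdot 80 = 432320$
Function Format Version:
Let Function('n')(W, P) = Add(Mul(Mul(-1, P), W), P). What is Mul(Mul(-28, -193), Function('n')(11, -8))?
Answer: 432320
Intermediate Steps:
Function('n')(W, P) = Add(P, Mul(-1, P, W)) (Function('n')(W, P) = Add(Mul(-1, P, W), P) = Add(P, Mul(-1, P, W)))
Mul(Mul(-28, -193), Function('n')(11, -8)) = Mul(Mul(-28, -193), Mul(-8, Add(1, Mul(-1, 11)))) = Mul(5404, Mul(-8, Add(1, -11))) = Mul(5404, Mul(-8, -10)) = Mul(5404, 80) = 432320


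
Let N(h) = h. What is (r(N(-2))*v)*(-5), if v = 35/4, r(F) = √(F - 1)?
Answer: -175*I*√3/4 ≈ -75.777*I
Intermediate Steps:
r(F) = √(-1 + F)
v = 35/4 (v = 35*(¼) = 35/4 ≈ 8.7500)
(r(N(-2))*v)*(-5) = (√(-1 - 2)*(35/4))*(-5) = (√(-3)*(35/4))*(-5) = ((I*√3)*(35/4))*(-5) = (35*I*√3/4)*(-5) = -175*I*√3/4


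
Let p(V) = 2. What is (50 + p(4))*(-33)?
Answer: -1716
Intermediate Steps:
(50 + p(4))*(-33) = (50 + 2)*(-33) = 52*(-33) = -1716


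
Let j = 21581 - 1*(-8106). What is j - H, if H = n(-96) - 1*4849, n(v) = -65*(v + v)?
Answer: 22056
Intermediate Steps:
n(v) = -130*v
j = 29687 (j = 21581 + 8106 = 29687)
H = 7631 (H = -130*(-96) - 1*4849 = 12480 - 4849 = 7631)
j - H = 29687 - 1*7631 = 29687 - 7631 = 22056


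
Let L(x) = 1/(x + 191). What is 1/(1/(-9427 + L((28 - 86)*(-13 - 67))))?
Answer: -45541836/4831 ≈ -9427.0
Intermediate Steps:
L(x) = 1/(191 + x)
1/(1/(-9427 + L((28 - 86)*(-13 - 67)))) = 1/(1/(-9427 + 1/(191 + (28 - 86)*(-13 - 67)))) = 1/(1/(-9427 + 1/(191 - 58*(-80)))) = 1/(1/(-9427 + 1/(191 + 4640))) = 1/(1/(-9427 + 1/4831)) = 1/(1/(-45541836/4831)) = 1/(-4831/45541836) = -45541836/4831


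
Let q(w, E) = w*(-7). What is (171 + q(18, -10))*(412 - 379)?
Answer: 1485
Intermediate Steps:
q(w, E) = -7*w
(171 + q(18, -10))*(412 - 379) = (171 - 7*18)*(412 - 379) = (171 - 126)*33 = 45*33 = 1485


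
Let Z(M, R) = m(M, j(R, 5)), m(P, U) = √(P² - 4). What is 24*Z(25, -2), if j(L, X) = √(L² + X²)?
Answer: 72*√69 ≈ 598.08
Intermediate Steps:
m(P, U) = √(-4 + P²)
Z(M, R) = √(-4 + M²)
24*Z(25, -2) = 24*√(-4 + 25²) = 24*√(-4 + 625) = 24*√621 = 24*(3*√69) = 72*√69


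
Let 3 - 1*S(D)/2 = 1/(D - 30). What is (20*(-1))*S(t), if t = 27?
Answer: -400/3 ≈ -133.33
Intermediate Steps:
S(D) = 6 - 2/(-30 + D) (S(D) = 6 - 2/(D - 30) = 6 - 2/(-30 + D))
(20*(-1))*S(t) = (20*(-1))*(2*(-91 + 3*27)/(-30 + 27)) = -40*(-91 + 81)/(-3) = -40*(-1)*(-10)/3 = -20*20/3 = -400/3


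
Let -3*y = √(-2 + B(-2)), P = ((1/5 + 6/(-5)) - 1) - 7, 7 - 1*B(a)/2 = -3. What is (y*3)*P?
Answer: 27*√2 ≈ 38.184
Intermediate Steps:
B(a) = 20 (B(a) = 14 - 2*(-3) = 14 + 6 = 20)
P = -9 (P = ((1*(⅕) + 6*(-⅕)) - 1) - 7 = ((⅕ - 6/5) - 1) - 7 = (-1 - 1) - 7 = -2 - 7 = -9)
y = -√2 (y = -√(-2 + 20)/3 = -√2 ≈ -1.4142)
(y*3)*P = (-√2*3)*(-9) = -3*√2*(-9) = 27*√2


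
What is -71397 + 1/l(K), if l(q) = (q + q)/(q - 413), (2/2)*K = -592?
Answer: -84533043/1184 ≈ -71396.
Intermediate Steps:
K = -592
l(q) = 2*q/(-413 + q) (l(q) = (2*q)/(-413 + q) = 2*q/(-413 + q))
-71397 + 1/l(K) = -71397 + 1/(2*(-592)/(-413 - 592)) = -71397 + 1/(2*(-592)/(-1005)) = -71397 + 1/(2*(-592)*(-1/1005)) = -71397 + 1/(1184/1005) = -71397 + 1005/1184 = -84533043/1184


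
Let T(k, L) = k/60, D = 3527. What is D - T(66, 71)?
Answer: 35259/10 ≈ 3525.9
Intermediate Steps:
T(k, L) = k/60 (T(k, L) = k*(1/60) = k/60)
D - T(66, 71) = 3527 - 66/60 = 3527 - 1*11/10 = 3527 - 11/10 = 35259/10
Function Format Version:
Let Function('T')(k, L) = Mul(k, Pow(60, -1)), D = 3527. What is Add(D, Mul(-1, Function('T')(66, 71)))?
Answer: Rational(35259, 10) ≈ 3525.9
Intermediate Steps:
Function('T')(k, L) = Mul(Rational(1, 60), k) (Function('T')(k, L) = Mul(k, Rational(1, 60)) = Mul(Rational(1, 60), k))
Add(D, Mul(-1, Function('T')(66, 71))) = Add(3527, Mul(-1, Mul(Rational(1, 60), 66))) = Add(3527, Mul(-1, Rational(11, 10))) = Add(3527, Rational(-11, 10)) = Rational(35259, 10)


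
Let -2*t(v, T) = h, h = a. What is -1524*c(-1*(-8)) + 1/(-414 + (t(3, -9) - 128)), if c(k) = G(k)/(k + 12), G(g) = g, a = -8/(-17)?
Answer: -28096549/46090 ≈ -609.60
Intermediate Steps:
a = 8/17 (a = -8*(-1/17) = 8/17 ≈ 0.47059)
h = 8/17 ≈ 0.47059
t(v, T) = -4/17 (t(v, T) = -½*8/17 = -4/17)
c(k) = k/(12 + k) (c(k) = k/(k + 12) = k/(12 + k))
-1524*c(-1*(-8)) + 1/(-414 + (t(3, -9) - 128)) = -1524*(-1*(-8))/(12 - 1*(-8)) + 1/(-414 + (-4/17 - 128)) = -12192/(12 + 8) + 1/(-414 - 2180/17) = -12192/20 + 1/(-9218/17) = -12192/20 - 17/9218 = -1524*⅖ - 17/9218 = -3048/5 - 17/9218 = -28096549/46090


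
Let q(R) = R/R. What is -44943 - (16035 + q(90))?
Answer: -60979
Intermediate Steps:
q(R) = 1
-44943 - (16035 + q(90)) = -44943 - (16035 + 1) = -44943 - 1*16036 = -44943 - 16036 = -60979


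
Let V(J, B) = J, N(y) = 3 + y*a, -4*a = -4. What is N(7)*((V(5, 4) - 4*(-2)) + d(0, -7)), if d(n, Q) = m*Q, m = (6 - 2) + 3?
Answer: -360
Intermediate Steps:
a = 1 (a = -¼*(-4) = 1)
N(y) = 3 + y (N(y) = 3 + y*1 = 3 + y)
m = 7 (m = 4 + 3 = 7)
d(n, Q) = 7*Q
N(7)*((V(5, 4) - 4*(-2)) + d(0, -7)) = (3 + 7)*((5 - 4*(-2)) + 7*(-7)) = 10*((5 + 8) - 49) = 10*(13 - 49) = 10*(-36) = -360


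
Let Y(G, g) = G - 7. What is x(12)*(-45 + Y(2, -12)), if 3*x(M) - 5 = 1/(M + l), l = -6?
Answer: -775/9 ≈ -86.111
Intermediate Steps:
Y(G, g) = -7 + G
x(M) = 5/3 + 1/(3*(-6 + M)) (x(M) = 5/3 + 1/(3*(M - 6)) = 5/3 + 1/(3*(-6 + M)))
x(12)*(-45 + Y(2, -12)) = ((-29 + 5*12)/(3*(-6 + 12)))*(-45 + (-7 + 2)) = ((⅓)*(-29 + 60)/6)*(-45 - 5) = ((⅓)*(⅙)*31)*(-50) = (31/18)*(-50) = -775/9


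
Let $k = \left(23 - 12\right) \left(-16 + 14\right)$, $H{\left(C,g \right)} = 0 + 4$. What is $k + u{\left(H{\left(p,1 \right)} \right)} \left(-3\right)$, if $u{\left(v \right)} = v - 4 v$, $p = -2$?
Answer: $14$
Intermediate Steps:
$H{\left(C,g \right)} = 4$
$u{\left(v \right)} = - 3 v$
$k = -22$ ($k = 11 \left(-2\right) = -22$)
$k + u{\left(H{\left(p,1 \right)} \right)} \left(-3\right) = -22 + \left(-3\right) 4 \left(-3\right) = -22 - -36 = -22 + 36 = 14$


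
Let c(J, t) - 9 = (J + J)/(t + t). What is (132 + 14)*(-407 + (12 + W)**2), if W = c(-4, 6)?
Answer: 8468/9 ≈ 940.89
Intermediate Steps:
c(J, t) = 9 + J/t (c(J, t) = 9 + (J + J)/(t + t) = 9 + (2*J)/((2*t)) = 9 + (2*J)*(1/(2*t)) = 9 + J/t)
W = 25/3 (W = 9 - 4/6 = 9 - 4*1/6 = 9 - 2/3 = 25/3 ≈ 8.3333)
(132 + 14)*(-407 + (12 + W)**2) = (132 + 14)*(-407 + (12 + 25/3)**2) = 146*(-407 + (61/3)**2) = 146*(-407 + 3721/9) = 146*(58/9) = 8468/9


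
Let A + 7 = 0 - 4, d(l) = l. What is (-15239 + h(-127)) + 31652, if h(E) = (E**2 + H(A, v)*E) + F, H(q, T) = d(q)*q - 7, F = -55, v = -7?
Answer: 18009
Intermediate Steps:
A = -11 (A = -7 + (0 - 4) = -7 - 4 = -11)
H(q, T) = -7 + q**2 (H(q, T) = q*q - 7 = q**2 - 7 = -7 + q**2)
h(E) = -55 + E**2 + 114*E (h(E) = (E**2 + (-7 + (-11)**2)*E) - 55 = (E**2 + (-7 + 121)*E) - 55 = (E**2 + 114*E) - 55 = -55 + E**2 + 114*E)
(-15239 + h(-127)) + 31652 = (-15239 + (-55 + (-127)**2 + 114*(-127))) + 31652 = (-15239 + (-55 + 16129 - 14478)) + 31652 = (-15239 + 1596) + 31652 = -13643 + 31652 = 18009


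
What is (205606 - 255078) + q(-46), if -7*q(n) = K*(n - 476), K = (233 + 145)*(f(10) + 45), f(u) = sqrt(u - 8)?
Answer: 1218988 + 28188*sqrt(2) ≈ 1.2589e+6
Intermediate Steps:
f(u) = sqrt(-8 + u)
K = 17010 + 378*sqrt(2) (K = (233 + 145)*(sqrt(-8 + 10) + 45) = 378*(sqrt(2) + 45) = 378*(45 + sqrt(2)) = 17010 + 378*sqrt(2) ≈ 17545.)
q(n) = -(-476 + n)*(17010 + 378*sqrt(2))/7 (q(n) = -(17010 + 378*sqrt(2))*(n - 476)/7 = -(17010 + 378*sqrt(2))*(-476 + n)/7 = -(-476 + n)*(17010 + 378*sqrt(2))/7)
(205606 - 255078) + q(-46) = (205606 - 255078) - 54*(-476 - 46)*(45 + sqrt(2)) = -49472 - 54*(-522)*(45 + sqrt(2)) = -49472 + (1268460 + 28188*sqrt(2)) = 1218988 + 28188*sqrt(2)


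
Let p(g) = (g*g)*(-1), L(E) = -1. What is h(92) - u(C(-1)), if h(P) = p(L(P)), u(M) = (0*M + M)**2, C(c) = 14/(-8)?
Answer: -65/16 ≈ -4.0625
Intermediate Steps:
C(c) = -7/4 (C(c) = 14*(-1/8) = -7/4)
p(g) = -g**2 (p(g) = g**2*(-1) = -g**2)
u(M) = M**2 (u(M) = (0 + M)**2 = M**2)
h(P) = -1 (h(P) = -1*(-1)**2 = -1*1 = -1)
h(92) - u(C(-1)) = -1 - (-7/4)**2 = -1 - 1*49/16 = -1 - 49/16 = -65/16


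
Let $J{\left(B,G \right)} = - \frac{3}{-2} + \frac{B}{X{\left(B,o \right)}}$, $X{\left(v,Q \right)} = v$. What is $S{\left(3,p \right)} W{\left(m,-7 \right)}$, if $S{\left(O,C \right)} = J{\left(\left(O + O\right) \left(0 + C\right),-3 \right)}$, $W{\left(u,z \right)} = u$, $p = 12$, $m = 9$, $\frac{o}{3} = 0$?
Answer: $\frac{45}{2} \approx 22.5$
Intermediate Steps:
$o = 0$ ($o = 3 \cdot 0 = 0$)
$J{\left(B,G \right)} = \frac{5}{2}$ ($J{\left(B,G \right)} = - \frac{3}{-2} + \frac{B}{B} = \left(-3\right) \left(- \frac{1}{2}\right) + 1 = \frac{3}{2} + 1 = \frac{5}{2}$)
$S{\left(O,C \right)} = \frac{5}{2}$
$S{\left(3,p \right)} W{\left(m,-7 \right)} = \frac{5}{2} \cdot 9 = \frac{45}{2}$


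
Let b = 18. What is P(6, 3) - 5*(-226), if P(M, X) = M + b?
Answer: 1154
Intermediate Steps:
P(M, X) = 18 + M (P(M, X) = M + 18 = 18 + M)
P(6, 3) - 5*(-226) = (18 + 6) - 5*(-226) = 24 + 1130 = 1154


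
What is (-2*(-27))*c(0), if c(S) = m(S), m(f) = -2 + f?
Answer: -108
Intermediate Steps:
c(S) = -2 + S
(-2*(-27))*c(0) = (-2*(-27))*(-2 + 0) = 54*(-2) = -108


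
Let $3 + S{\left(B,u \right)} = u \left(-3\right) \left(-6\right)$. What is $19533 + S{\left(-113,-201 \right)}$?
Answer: $15912$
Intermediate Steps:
$S{\left(B,u \right)} = -3 + 18 u$ ($S{\left(B,u \right)} = -3 + u \left(-3\right) \left(-6\right) = -3 + - 3 u \left(-6\right) = -3 + 18 u$)
$19533 + S{\left(-113,-201 \right)} = 19533 + \left(-3 + 18 \left(-201\right)\right) = 19533 - 3621 = 15912$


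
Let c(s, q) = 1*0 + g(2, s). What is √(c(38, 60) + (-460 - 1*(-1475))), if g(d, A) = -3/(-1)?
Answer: √1018 ≈ 31.906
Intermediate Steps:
g(d, A) = 3 (g(d, A) = -3*(-1) = 3)
c(s, q) = 3 (c(s, q) = 1*0 + 3 = 0 + 3 = 3)
√(c(38, 60) + (-460 - 1*(-1475))) = √(3 + (-460 - 1*(-1475))) = √(3 + (-460 + 1475)) = √(3 + 1015) = √1018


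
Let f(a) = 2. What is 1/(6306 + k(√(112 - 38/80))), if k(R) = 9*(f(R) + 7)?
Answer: 1/6387 ≈ 0.00015657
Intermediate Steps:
k(R) = 81 (k(R) = 9*(2 + 7) = 9*9 = 81)
1/(6306 + k(√(112 - 38/80))) = 1/(6306 + 81) = 1/6387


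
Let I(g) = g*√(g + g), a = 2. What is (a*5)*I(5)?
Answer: 50*√10 ≈ 158.11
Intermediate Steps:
I(g) = √2*g^(3/2) (I(g) = g*√(2*g) = g*(√2*√g) = √2*g^(3/2))
(a*5)*I(5) = (2*5)*(√2*5^(3/2)) = 10*(√2*(5*√5)) = 10*(5*√10) = 50*√10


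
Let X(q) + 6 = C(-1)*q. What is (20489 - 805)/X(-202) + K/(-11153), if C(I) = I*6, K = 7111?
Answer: 105479893/6725259 ≈ 15.684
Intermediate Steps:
C(I) = 6*I
X(q) = -6 - 6*q (X(q) = -6 + (6*(-1))*q = -6 - 6*q)
(20489 - 805)/X(-202) + K/(-11153) = (20489 - 805)/(-6 - 6*(-202)) + 7111/(-11153) = 19684/(-6 + 1212) + 7111*(-1/11153) = 19684/1206 - 7111/11153 = 19684*(1/1206) - 7111/11153 = 9842/603 - 7111/11153 = 105479893/6725259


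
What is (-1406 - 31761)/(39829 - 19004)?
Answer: -1951/1225 ≈ -1.5927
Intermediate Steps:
(-1406 - 31761)/(39829 - 19004) = -33167/20825 = -33167*1/20825 = -1951/1225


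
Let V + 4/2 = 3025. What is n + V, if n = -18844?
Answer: -15821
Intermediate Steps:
V = 3023 (V = -2 + 3025 = 3023)
n + V = -18844 + 3023 = -15821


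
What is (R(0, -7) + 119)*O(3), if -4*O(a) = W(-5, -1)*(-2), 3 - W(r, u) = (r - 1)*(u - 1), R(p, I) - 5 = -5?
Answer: -1071/2 ≈ -535.50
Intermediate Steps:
R(p, I) = 0 (R(p, I) = 5 - 5 = 0)
W(r, u) = 3 - (-1 + r)*(-1 + u) (W(r, u) = 3 - (r - 1)*(u - 1) = 3 - (-1 + r)*(-1 + u))
O(a) = -9/2 (O(a) = -(2 - 5 - 1 - 1*(-5)*(-1))*(-2)/4 = -(2 - 5 - 1 - 5)*(-2)/4 = -(-9)*(-2)/4 = -1/4*18 = -9/2)
(R(0, -7) + 119)*O(3) = (0 + 119)*(-9/2) = 119*(-9/2) = -1071/2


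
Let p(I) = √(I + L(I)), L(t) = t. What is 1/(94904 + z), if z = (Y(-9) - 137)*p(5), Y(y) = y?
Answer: 11863/1125819507 + 73*√10/4503278028 ≈ 1.0588e-5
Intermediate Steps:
p(I) = √2*√I (p(I) = √(I + I) = √(2*I) = √2*√I)
z = -146*√10 (z = (-9 - 137)*(√2*√5) = -146*√10 ≈ -461.69)
1/(94904 + z) = 1/(94904 - 146*√10)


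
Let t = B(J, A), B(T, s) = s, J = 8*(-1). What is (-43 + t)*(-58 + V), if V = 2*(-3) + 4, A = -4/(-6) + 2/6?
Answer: 2520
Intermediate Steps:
J = -8
A = 1 (A = -4*(-1/6) + 2*(1/6) = 2/3 + 1/3 = 1)
t = 1
V = -2 (V = -6 + 4 = -2)
(-43 + t)*(-58 + V) = (-43 + 1)*(-58 - 2) = -42*(-60) = 2520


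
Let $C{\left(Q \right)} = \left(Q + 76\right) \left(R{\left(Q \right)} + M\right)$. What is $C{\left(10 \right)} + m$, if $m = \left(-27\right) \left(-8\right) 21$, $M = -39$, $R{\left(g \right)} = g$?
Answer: $2042$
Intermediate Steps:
$m = 4536$ ($m = 216 \cdot 21 = 4536$)
$C{\left(Q \right)} = \left(-39 + Q\right) \left(76 + Q\right)$ ($C{\left(Q \right)} = \left(Q + 76\right) \left(Q - 39\right) = \left(76 + Q\right) \left(-39 + Q\right) = \left(-39 + Q\right) \left(76 + Q\right)$)
$C{\left(10 \right)} + m = \left(-2964 + 10^{2} + 37 \cdot 10\right) + 4536 = \left(-2964 + 100 + 370\right) + 4536 = -2494 + 4536 = 2042$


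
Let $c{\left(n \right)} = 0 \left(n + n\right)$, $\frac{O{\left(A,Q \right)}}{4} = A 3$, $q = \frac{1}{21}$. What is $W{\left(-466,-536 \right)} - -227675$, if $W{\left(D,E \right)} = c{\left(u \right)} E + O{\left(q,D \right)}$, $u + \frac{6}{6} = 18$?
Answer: $\frac{1593729}{7} \approx 2.2768 \cdot 10^{5}$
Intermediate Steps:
$u = 17$ ($u = -1 + 18 = 17$)
$q = \frac{1}{21} \approx 0.047619$
$O{\left(A,Q \right)} = 12 A$ ($O{\left(A,Q \right)} = 4 A 3 = 4 \cdot 3 A = 12 A$)
$c{\left(n \right)} = 0$ ($c{\left(n \right)} = 0 \cdot 2 n = 0$)
$W{\left(D,E \right)} = \frac{4}{7}$ ($W{\left(D,E \right)} = 0 E + 12 \cdot \frac{1}{21} = 0 + \frac{4}{7} = \frac{4}{7}$)
$W{\left(-466,-536 \right)} - -227675 = \frac{4}{7} - -227675 = \frac{4}{7} + 227675 = \frac{1593729}{7}$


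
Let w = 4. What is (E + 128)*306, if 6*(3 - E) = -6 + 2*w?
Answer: 39984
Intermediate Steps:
E = 8/3 (E = 3 - (-6 + 2*4)/6 = 3 - (-6 + 8)/6 = 3 - ⅙*2 = 3 - ⅓ = 8/3 ≈ 2.6667)
(E + 128)*306 = (8/3 + 128)*306 = (392/3)*306 = 39984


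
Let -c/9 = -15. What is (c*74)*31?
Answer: 309690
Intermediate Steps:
c = 135 (c = -9*(-15) = 135)
(c*74)*31 = (135*74)*31 = 9990*31 = 309690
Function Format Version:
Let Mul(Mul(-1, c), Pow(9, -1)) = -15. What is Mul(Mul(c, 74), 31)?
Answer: 309690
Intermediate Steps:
c = 135 (c = Mul(-9, -15) = 135)
Mul(Mul(c, 74), 31) = Mul(Mul(135, 74), 31) = Mul(9990, 31) = 309690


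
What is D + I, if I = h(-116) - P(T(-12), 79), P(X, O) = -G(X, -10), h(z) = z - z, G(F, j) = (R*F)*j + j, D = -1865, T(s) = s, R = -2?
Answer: -2115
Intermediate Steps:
G(F, j) = j - 2*F*j (G(F, j) = (-2*F)*j + j = -2*F*j + j = j - 2*F*j)
h(z) = 0
P(X, O) = 10 - 20*X (P(X, O) = -(-10)*(1 - 2*X) = -(-10 + 20*X) = 10 - 20*X)
I = -250 (I = 0 - (10 - 20*(-12)) = 0 - (10 + 240) = 0 - 1*250 = 0 - 250 = -250)
D + I = -1865 - 250 = -2115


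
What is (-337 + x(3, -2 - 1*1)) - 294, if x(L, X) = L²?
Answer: -622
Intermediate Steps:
(-337 + x(3, -2 - 1*1)) - 294 = (-337 + 3²) - 294 = (-337 + 9) - 294 = -328 - 294 = -622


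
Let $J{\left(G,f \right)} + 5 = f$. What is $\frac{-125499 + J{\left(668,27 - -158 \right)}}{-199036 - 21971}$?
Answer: $\frac{41773}{73669} \approx 0.56704$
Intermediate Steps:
$J{\left(G,f \right)} = -5 + f$
$\frac{-125499 + J{\left(668,27 - -158 \right)}}{-199036 - 21971} = \frac{-125499 + \left(-5 + \left(27 - -158\right)\right)}{-199036 - 21971} = \frac{-125499 + \left(-5 + \left(27 + 158\right)\right)}{-221007} = \left(-125499 + \left(-5 + 185\right)\right) \left(- \frac{1}{221007}\right) = \left(-125499 + 180\right) \left(- \frac{1}{221007}\right) = \left(-125319\right) \left(- \frac{1}{221007}\right) = \frac{41773}{73669}$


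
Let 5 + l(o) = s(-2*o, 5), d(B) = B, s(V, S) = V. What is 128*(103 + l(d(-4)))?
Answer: 13568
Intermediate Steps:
l(o) = -5 - 2*o
128*(103 + l(d(-4))) = 128*(103 + (-5 - 2*(-4))) = 128*(103 + (-5 + 8)) = 128*(103 + 3) = 128*106 = 13568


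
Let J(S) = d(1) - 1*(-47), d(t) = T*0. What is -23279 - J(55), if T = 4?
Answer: -23326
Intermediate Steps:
d(t) = 0 (d(t) = 4*0 = 0)
J(S) = 47 (J(S) = 0 - 1*(-47) = 0 + 47 = 47)
-23279 - J(55) = -23279 - 1*47 = -23279 - 47 = -23326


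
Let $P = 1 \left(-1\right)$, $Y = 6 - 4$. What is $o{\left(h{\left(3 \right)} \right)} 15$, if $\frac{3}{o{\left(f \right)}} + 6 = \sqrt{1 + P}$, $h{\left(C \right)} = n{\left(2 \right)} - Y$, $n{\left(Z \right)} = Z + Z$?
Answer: $- \frac{15}{2} \approx -7.5$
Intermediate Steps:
$Y = 2$ ($Y = 6 - 4 = 2$)
$n{\left(Z \right)} = 2 Z$
$P = -1$
$h{\left(C \right)} = 2$ ($h{\left(C \right)} = 2 \cdot 2 - 2 = 4 - 2 = 2$)
$o{\left(f \right)} = - \frac{1}{2}$ ($o{\left(f \right)} = \frac{3}{-6 + \sqrt{1 - 1}} = \frac{3}{-6 + \sqrt{0}} = \frac{3}{-6 + 0} = \frac{3}{-6} = 3 \left(- \frac{1}{6}\right) = - \frac{1}{2}$)
$o{\left(h{\left(3 \right)} \right)} 15 = \left(- \frac{1}{2}\right) 15 = - \frac{15}{2}$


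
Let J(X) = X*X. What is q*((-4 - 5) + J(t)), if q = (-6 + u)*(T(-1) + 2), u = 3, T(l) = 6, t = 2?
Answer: 120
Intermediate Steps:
J(X) = X**2
q = -24 (q = (-6 + 3)*(6 + 2) = -3*8 = -24)
q*((-4 - 5) + J(t)) = -24*((-4 - 5) + 2**2) = -24*(-9 + 4) = -24*(-5) = 120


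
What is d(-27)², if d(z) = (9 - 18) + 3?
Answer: 36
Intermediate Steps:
d(z) = -6 (d(z) = -9 + 3 = -6)
d(-27)² = (-6)² = 36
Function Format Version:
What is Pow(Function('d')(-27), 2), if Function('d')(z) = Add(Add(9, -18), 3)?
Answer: 36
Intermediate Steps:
Function('d')(z) = -6 (Function('d')(z) = Add(-9, 3) = -6)
Pow(Function('d')(-27), 2) = Pow(-6, 2) = 36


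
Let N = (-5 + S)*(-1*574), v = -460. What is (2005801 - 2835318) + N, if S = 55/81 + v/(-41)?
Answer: -67511617/81 ≈ -8.3348e+5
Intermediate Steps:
S = 39515/3321 (S = 55/81 - 460/(-41) = 55*(1/81) - 460*(-1/41) = 55/81 + 460/41 = 39515/3321 ≈ 11.899)
N = -320740/81 (N = (-5 + 39515/3321)*(-1*574) = (22910/3321)*(-574) = -320740/81 ≈ -3959.8)
(2005801 - 2835318) + N = (2005801 - 2835318) - 320740/81 = -829517 - 320740/81 = -67511617/81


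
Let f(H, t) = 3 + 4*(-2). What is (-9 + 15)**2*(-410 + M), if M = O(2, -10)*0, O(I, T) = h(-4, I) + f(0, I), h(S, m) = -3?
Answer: -14760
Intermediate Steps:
f(H, t) = -5 (f(H, t) = 3 - 8 = -5)
O(I, T) = -8 (O(I, T) = -3 - 5 = -8)
M = 0 (M = -8*0 = 0)
(-9 + 15)**2*(-410 + M) = (-9 + 15)**2*(-410 + 0) = 6**2*(-410) = 36*(-410) = -14760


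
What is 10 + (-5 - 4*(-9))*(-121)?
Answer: -3741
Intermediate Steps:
10 + (-5 - 4*(-9))*(-121) = 10 + (-5 + 36)*(-121) = 10 + 31*(-121) = 10 - 3751 = -3741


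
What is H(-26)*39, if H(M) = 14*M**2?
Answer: 369096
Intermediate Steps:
H(-26)*39 = (14*(-26)**2)*39 = (14*676)*39 = 9464*39 = 369096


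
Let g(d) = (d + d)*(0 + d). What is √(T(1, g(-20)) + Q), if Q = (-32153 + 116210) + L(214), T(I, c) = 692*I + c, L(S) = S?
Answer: √85763 ≈ 292.85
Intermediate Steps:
g(d) = 2*d² (g(d) = (2*d)*d = 2*d²)
T(I, c) = c + 692*I
Q = 84271 (Q = (-32153 + 116210) + 214 = 84057 + 214 = 84271)
√(T(1, g(-20)) + Q) = √((2*(-20)² + 692*1) + 84271) = √((2*400 + 692) + 84271) = √((800 + 692) + 84271) = √(1492 + 84271) = √85763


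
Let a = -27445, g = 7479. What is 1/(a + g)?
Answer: -1/19966 ≈ -5.0085e-5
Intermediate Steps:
1/(a + g) = 1/(-27445 + 7479) = 1/(-19966) = -1/19966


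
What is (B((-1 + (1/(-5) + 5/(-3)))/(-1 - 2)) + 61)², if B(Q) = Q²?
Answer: 15718639876/4100625 ≈ 3833.2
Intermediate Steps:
(B((-1 + (1/(-5) + 5/(-3)))/(-1 - 2)) + 61)² = (((-1 + (1/(-5) + 5/(-3)))/(-1 - 2))² + 61)² = (((-1 + (1*(-⅕) + 5*(-⅓)))/(-3))² + 61)² = (((-1 + (-⅕ - 5/3))*(-⅓))² + 61)² = (((-1 - 28/15)*(-⅓))² + 61)² = ((-43/15*(-⅓))² + 61)² = ((43/45)² + 61)² = (1849/2025 + 61)² = (125374/2025)² = 15718639876/4100625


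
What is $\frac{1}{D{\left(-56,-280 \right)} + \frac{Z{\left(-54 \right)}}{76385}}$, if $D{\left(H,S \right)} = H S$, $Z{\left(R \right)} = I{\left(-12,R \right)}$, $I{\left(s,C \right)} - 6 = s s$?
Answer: $\frac{15277}{239543390} \approx 6.3775 \cdot 10^{-5}$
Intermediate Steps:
$I{\left(s,C \right)} = 6 + s^{2}$ ($I{\left(s,C \right)} = 6 + s s = 6 + s^{2}$)
$Z{\left(R \right)} = 150$ ($Z{\left(R \right)} = 6 + \left(-12\right)^{2} = 6 + 144 = 150$)
$\frac{1}{D{\left(-56,-280 \right)} + \frac{Z{\left(-54 \right)}}{76385}} = \frac{1}{\left(-56\right) \left(-280\right) + \frac{150}{76385}} = \frac{1}{15680 + 150 \cdot \frac{1}{76385}} = \frac{1}{15680 + \frac{30}{15277}} = \frac{1}{\frac{239543390}{15277}} = \frac{15277}{239543390}$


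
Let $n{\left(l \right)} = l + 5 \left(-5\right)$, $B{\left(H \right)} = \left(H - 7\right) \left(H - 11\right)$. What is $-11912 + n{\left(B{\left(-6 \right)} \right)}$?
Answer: $-11716$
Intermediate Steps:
$B{\left(H \right)} = \left(-11 + H\right) \left(-7 + H\right)$ ($B{\left(H \right)} = \left(-7 + H\right) \left(-11 + H\right) = \left(-11 + H\right) \left(-7 + H\right)$)
$n{\left(l \right)} = -25 + l$ ($n{\left(l \right)} = l - 25 = -25 + l$)
$-11912 + n{\left(B{\left(-6 \right)} \right)} = -11912 + \left(-25 + \left(77 + \left(-6\right)^{2} - -108\right)\right) = -11912 + \left(-25 + \left(77 + 36 + 108\right)\right) = -11912 + \left(-25 + 221\right) = -11912 + 196 = -11716$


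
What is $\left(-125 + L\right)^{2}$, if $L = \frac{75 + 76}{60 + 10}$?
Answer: $\frac{73942801}{4900} \approx 15090.0$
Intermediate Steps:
$L = \frac{151}{70} \approx 2.1571$
$\left(-125 + L\right)^{2} = \left(-125 + \frac{151}{70}\right)^{2} = \left(- \frac{8599}{70}\right)^{2} = \frac{73942801}{4900}$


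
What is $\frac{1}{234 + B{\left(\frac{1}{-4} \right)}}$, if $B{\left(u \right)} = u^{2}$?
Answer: $\frac{16}{3745} \approx 0.0042724$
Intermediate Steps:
$\frac{1}{234 + B{\left(\frac{1}{-4} \right)}} = \frac{1}{234 + \left(\frac{1}{-4}\right)^{2}} = \frac{1}{234 + \left(- \frac{1}{4}\right)^{2}} = \frac{1}{234 + \frac{1}{16}} = \frac{1}{\frac{3745}{16}} = \frac{16}{3745}$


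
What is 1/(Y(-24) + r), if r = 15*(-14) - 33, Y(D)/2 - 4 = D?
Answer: -1/283 ≈ -0.0035336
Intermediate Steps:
Y(D) = 8 + 2*D
r = -243 (r = -210 - 33 = -243)
1/(Y(-24) + r) = 1/((8 + 2*(-24)) - 243) = 1/((8 - 48) - 243) = 1/(-40 - 243) = 1/(-283) = -1/283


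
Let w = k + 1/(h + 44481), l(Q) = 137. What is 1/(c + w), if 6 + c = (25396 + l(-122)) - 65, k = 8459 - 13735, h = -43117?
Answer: 1364/27533705 ≈ 4.9539e-5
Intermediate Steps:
k = -5276
w = -7196463/1364 (w = -5276 + 1/(-43117 + 44481) = -5276 + 1/1364 = -7196463/1364 ≈ -5276.0)
c = 25462 (c = -6 + ((25396 + 137) - 65) = -6 + (25533 - 65) = -6 + 25468 = 25462)
1/(c + w) = 1/(25462 - 7196463/1364) = 1/(27533705/1364) = 1364/27533705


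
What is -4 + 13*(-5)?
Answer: -69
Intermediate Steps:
-4 + 13*(-5) = -4 - 65 = -69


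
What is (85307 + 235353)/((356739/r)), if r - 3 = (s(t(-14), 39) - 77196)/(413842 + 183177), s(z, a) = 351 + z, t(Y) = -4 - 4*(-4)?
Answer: 183227689280/70993320347 ≈ 2.5809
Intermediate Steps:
t(Y) = 12 (t(Y) = -4 + 16 = 12)
r = 1714224/597019 (r = 3 + ((351 + 12) - 77196)/(413842 + 183177) = 3 + (363 - 77196)/597019 = 3 - 76833*1/597019 = 3 - 76833/597019 = 1714224/597019 ≈ 2.8713)
(85307 + 235353)/((356739/r)) = (85307 + 235353)/((356739/(1714224/597019))) = 320660/((356739*(597019/1714224))) = 320660/(70993320347/571408) = 320660*(571408/70993320347) = 183227689280/70993320347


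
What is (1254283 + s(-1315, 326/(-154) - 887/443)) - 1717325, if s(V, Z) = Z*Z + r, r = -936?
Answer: -539846648118874/1163560321 ≈ -4.6396e+5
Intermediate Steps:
s(V, Z) = -936 + Z² (s(V, Z) = Z*Z - 936 = Z² - 936 = -936 + Z²)
(1254283 + s(-1315, 326/(-154) - 887/443)) - 1717325 = (1254283 + (-936 + (326/(-154) - 887/443)²)) - 1717325 = (1254283 + (-936 + (326*(-1/154) - 887*1/443)²)) - 1717325 = (1254283 + (-936 + (-163/77 - 887/443)²)) - 1717325 = (1254283 + (-936 + (-140508/34111)²)) - 1717325 = (1254283 + (-936 + 19742498064/1163560321)) - 1717325 = (1254283 - 1069349962392/1163560321) - 1717325 = 1458364580142451/1163560321 - 1717325 = -539846648118874/1163560321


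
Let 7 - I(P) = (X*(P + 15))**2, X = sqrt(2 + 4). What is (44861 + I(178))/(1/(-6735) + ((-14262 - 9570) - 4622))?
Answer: 171863730/27376813 ≈ 6.2777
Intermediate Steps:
X = sqrt(6) ≈ 2.4495
I(P) = 7 - 6*(15 + P)**2 (I(P) = 7 - (sqrt(6)*(P + 15))**2 = 7 - (sqrt(6)*(15 + P))**2 = 7 - 6*(15 + P)**2)
(44861 + I(178))/(1/(-6735) + ((-14262 - 9570) - 4622)) = (44861 + (7 - 6*(15 + 178)**2))/(1/(-6735) + ((-14262 - 9570) - 4622)) = (44861 + (7 - 6*193**2))/(-1/6735 + (-23832 - 4622)) = (44861 + (7 - 6*37249))/(-1/6735 - 28454) = (44861 + (7 - 223494))/(-191637691/6735) = (44861 - 223487)*(-6735/191637691) = -178626*(-6735/191637691) = 171863730/27376813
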